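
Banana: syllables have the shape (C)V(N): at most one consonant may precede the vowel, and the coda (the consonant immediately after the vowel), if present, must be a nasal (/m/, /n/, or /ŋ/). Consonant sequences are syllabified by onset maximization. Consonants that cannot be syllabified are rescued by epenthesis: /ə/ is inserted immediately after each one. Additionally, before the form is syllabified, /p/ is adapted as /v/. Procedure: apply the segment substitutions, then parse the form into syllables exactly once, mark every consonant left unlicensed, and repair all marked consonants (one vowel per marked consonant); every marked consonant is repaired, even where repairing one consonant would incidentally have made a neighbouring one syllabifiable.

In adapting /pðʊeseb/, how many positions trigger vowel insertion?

After substitution the input is /vðʊeseb/.
The unsyllabifiable consonants are /v/, /b/; each receives one epenthetic vowel.

2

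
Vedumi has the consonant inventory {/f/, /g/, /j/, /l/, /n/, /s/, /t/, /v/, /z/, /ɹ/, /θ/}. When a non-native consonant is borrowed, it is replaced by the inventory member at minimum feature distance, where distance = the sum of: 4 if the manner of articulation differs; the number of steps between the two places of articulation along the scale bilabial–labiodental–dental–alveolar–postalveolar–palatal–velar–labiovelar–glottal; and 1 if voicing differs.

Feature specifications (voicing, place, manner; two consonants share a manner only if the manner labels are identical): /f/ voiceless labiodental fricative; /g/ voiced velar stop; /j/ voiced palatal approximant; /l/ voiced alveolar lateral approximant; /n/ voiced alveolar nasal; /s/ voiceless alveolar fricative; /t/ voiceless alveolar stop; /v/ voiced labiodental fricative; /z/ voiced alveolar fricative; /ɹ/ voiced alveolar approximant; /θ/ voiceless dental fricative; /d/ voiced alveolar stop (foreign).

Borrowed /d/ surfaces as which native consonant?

t

/t/ is closest: same manner (stop), place distance 0 (alveolar→alveolar), voicing differs (+1); total 1. Next closest is /g/ at distance 3.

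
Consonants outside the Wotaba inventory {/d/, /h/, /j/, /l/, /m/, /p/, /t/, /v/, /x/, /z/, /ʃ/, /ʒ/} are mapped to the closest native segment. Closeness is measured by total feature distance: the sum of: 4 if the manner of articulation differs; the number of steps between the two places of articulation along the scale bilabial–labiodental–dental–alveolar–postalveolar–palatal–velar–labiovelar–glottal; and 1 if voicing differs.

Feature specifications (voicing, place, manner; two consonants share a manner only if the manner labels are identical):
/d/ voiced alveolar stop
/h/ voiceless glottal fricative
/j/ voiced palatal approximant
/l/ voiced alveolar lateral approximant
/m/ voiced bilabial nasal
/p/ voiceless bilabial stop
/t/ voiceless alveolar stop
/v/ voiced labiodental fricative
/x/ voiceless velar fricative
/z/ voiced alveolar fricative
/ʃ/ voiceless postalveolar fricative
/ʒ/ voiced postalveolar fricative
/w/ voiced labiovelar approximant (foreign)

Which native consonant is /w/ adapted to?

/j/ is closest: same manner (approximant), place distance 2 (labiovelar→palatal), same voicing; total 2. Next closest is /h/ at distance 6.

j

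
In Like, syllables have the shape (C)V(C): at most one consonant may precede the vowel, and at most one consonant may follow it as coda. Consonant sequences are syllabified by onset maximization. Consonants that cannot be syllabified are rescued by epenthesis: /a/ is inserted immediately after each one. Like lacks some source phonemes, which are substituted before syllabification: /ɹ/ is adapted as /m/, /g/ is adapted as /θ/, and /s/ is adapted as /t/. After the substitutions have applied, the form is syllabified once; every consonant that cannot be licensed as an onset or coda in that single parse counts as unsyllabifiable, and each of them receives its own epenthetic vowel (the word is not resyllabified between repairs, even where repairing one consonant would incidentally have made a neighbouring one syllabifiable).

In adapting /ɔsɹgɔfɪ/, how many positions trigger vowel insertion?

1

After substitution the input is /ɔtmθɔfɪ/.
The unsyllabifiable consonants are /m/; each receives one epenthetic vowel.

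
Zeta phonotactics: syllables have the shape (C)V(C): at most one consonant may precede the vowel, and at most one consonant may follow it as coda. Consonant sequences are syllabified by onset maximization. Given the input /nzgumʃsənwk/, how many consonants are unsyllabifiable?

5

Under (C)V(C), the unsyllabifiable consonants are /n/, /z/, /ʃ/, /w/, /k/ (at most one coda consonant is licensed; onsets are limited to one consonant).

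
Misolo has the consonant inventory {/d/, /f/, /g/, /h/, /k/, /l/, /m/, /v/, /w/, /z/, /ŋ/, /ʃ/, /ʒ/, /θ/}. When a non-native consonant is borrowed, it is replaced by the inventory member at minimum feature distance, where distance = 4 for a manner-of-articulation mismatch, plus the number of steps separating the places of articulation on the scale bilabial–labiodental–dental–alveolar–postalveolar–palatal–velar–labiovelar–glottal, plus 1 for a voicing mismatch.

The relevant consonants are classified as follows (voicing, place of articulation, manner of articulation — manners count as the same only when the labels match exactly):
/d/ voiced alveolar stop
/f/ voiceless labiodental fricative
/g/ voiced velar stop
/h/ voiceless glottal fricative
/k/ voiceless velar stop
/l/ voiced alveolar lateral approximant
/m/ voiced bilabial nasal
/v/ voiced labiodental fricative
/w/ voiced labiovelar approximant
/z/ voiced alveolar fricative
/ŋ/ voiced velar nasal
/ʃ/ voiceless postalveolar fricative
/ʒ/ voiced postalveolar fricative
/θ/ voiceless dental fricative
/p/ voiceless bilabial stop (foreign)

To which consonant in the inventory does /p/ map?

d

/d/ is closest: same manner (stop), place distance 3 (bilabial→alveolar), voicing differs (+1); total 4. Next closest is /f/ at distance 5.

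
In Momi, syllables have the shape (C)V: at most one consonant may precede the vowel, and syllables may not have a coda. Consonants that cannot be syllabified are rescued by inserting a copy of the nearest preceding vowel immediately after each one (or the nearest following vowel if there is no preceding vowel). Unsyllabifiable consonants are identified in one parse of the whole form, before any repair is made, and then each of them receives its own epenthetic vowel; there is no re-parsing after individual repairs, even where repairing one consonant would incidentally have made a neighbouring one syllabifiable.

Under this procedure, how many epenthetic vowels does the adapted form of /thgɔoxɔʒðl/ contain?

5

The unsyllabifiable consonants are /t/, /h/, /ʒ/, /ð/, /l/; each receives one epenthetic vowel.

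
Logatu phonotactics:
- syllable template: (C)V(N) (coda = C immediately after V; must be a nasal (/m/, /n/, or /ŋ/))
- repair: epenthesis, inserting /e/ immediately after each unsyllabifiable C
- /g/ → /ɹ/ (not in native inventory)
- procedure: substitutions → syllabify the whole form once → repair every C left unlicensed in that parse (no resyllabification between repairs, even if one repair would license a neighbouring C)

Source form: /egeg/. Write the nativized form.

eɹeɹe

Substitution: /g/ → /ɹ/, giving /eɹeɹ/.
The consonants /ɹ/ cannot be parsed into a legal (C)V(N) syllable (only a nasal (/m/, /n/, or /ŋ/) is licensed in coda position; onsets are limited to one consonant).
Each unlicensed consonant becomes the onset of a new syllable: /ɹ/ → /ɹe/.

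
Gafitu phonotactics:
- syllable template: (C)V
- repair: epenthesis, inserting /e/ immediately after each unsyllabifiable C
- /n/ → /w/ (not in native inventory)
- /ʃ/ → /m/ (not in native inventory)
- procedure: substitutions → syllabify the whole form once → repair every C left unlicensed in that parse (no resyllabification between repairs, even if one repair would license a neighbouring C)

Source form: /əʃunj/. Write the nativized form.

əmuweje

Substitution: /ʃ/ → /m/, /n/ → /w/, giving /əmuwj/.
Syllabifying with onset maximization leaves /w/, /j/ stranded (no codas are permitted; onsets are limited to one consonant).
Inserting the epenthetic vowel yields /w/ → /we/, /j/ → /je/.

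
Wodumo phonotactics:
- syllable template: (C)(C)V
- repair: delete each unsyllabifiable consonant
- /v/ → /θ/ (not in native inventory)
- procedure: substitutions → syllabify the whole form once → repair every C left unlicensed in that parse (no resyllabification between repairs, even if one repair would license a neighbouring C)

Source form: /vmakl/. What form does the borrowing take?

Substitution: /v/ → /θ/, giving /θmakl/.
Syllabifying with onset maximization leaves /k/, /l/ stranded (no codas are permitted; onsets may contain at most 2 consonants).
Deleting the stranded consonants removes /k/, /l/.

θma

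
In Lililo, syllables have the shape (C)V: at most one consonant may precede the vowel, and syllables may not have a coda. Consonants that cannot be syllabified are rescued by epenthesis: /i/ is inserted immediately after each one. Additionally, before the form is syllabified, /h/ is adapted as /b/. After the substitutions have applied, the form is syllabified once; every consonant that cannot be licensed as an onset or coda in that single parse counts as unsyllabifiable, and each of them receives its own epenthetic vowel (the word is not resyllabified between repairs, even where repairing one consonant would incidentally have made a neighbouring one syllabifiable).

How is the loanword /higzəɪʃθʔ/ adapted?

Substitution: /h/ → /b/, giving /bigzəɪʃθʔ/.
Under (C)V, the unsyllabifiable consonants are /g/, /ʃ/, /θ/, /ʔ/ (no codas are permitted; onsets are limited to one consonant).
Inserting the epenthetic vowel yields /g/ → /gi/, /ʃ/ → /ʃi/, /θ/ → /θi/, /ʔ/ → /ʔi/.

bigizəɪʃiθiʔi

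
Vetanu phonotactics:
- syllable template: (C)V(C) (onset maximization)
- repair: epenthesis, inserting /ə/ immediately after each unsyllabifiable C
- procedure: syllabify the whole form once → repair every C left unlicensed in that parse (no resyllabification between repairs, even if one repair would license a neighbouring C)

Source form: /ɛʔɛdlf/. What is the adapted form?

ɛʔɛdləfə

The consonants /l/, /f/ cannot be parsed into a legal (C)V(C) syllable (at most one coda consonant is licensed; onsets are limited to one consonant).
Epenthesis after each stranded consonant: /l/ → /lə/, /f/ → /fə/.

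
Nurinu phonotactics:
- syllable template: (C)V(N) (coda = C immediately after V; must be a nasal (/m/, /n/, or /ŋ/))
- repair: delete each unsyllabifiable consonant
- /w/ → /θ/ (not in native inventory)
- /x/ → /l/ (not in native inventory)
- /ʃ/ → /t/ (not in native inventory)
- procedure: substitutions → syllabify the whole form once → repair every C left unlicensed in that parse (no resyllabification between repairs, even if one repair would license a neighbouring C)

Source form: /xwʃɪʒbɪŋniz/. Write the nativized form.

Substitution: /x/ → /l/, /w/ → /θ/, /ʃ/ → /t/, giving /lθtɪʒbɪŋniz/.
Under (C)V(N), the unsyllabifiable consonants are /l/, /θ/, /ʒ/, /z/ (only a nasal (/m/, /n/, or /ŋ/) is licensed in coda position; onsets are limited to one consonant).
Deleting the stranded consonants removes /l/, /θ/, /ʒ/, /z/.

tɪbɪŋni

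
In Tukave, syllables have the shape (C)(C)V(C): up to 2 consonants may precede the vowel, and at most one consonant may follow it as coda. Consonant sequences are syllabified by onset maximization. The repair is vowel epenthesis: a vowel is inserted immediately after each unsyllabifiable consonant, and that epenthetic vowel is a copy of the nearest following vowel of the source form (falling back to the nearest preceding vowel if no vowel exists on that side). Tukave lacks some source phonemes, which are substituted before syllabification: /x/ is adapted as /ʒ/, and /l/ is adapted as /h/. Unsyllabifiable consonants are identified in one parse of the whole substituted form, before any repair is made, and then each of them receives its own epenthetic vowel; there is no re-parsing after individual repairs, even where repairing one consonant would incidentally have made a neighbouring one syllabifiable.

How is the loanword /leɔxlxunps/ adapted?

Substitution: /l/ → /h/, /x/ → /ʒ/, giving /heɔʒhʒunps/.
Under (C)(C)V(C), the unsyllabifiable consonants are /p/, /s/ (at most one coda consonant is licensed; onsets may contain at most 2 consonants).
Inserting the epenthetic vowel yields /p/ → /pu/, /s/ → /su/.

heɔʒhʒunpusu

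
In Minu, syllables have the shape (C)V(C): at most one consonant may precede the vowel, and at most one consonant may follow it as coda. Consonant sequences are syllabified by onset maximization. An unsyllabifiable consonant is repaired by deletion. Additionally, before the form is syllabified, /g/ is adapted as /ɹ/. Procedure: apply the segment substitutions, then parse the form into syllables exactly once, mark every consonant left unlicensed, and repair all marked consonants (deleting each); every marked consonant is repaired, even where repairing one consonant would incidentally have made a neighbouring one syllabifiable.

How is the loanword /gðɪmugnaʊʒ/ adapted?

ðɪmuɹnaʊʒ

Substitution: /g/ → /ɹ/, giving /ɹðɪmuɹnaʊʒ/.
Syllabifying with onset maximization leaves /ɹ/ stranded (at most one coda consonant is licensed; onsets are limited to one consonant).
Deleting the stranded consonants removes /ɹ/.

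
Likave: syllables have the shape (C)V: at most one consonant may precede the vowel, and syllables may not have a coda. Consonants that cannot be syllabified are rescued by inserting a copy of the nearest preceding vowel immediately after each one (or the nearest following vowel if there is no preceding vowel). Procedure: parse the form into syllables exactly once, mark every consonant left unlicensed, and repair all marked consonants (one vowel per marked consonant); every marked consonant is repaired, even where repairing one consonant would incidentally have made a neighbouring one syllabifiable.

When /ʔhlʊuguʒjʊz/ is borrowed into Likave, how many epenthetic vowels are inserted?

The unsyllabifiable consonants are /ʔ/, /h/, /ʒ/, /z/; each receives one epenthetic vowel.

4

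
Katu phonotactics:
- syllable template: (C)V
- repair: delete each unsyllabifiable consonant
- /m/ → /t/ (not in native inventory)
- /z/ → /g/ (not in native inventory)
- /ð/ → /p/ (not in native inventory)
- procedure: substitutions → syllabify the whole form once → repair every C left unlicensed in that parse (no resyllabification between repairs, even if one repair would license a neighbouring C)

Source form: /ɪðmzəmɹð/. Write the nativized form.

ɪgə

Substitution: /ð/ → /p/, /m/ → /t/, /z/ → /g/, giving /ɪptgətɹp/.
Under (C)V, the unsyllabifiable consonants are /p/, /t/, /t/, /ɹ/, /p/ (no codas are permitted; onsets are limited to one consonant).
Each unlicensed consonant is deleted: /p/, /t/, /t/, /ɹ/, /p/.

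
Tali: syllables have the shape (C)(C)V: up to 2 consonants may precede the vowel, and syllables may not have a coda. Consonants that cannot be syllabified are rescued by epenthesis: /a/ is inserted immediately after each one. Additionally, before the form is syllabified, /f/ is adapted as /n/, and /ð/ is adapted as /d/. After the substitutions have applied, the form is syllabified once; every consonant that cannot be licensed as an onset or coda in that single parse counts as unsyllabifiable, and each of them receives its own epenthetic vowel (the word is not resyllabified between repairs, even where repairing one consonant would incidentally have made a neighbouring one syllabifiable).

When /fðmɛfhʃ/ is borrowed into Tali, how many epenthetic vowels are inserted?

4

After substitution the input is /ndmɛnhʃ/.
The unsyllabifiable consonants are /n/, /n/, /h/, /ʃ/; each receives one epenthetic vowel.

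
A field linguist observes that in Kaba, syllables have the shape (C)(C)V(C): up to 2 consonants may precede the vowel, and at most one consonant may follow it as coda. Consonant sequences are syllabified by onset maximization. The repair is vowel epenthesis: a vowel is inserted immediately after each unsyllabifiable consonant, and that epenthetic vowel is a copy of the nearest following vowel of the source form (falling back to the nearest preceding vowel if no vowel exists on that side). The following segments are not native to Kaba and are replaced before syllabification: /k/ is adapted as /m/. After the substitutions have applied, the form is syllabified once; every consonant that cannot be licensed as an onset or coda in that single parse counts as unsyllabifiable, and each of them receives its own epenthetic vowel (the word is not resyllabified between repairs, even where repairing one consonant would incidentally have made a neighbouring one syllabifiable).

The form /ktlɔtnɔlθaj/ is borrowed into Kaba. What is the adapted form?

mɔtlɔtnɔlθaj

Substitution: /k/ → /m/, giving /mtlɔtnɔlθaj/.
Syllabifying with onset maximization leaves /m/ stranded (at most one coda consonant is licensed; onsets may contain at most 2 consonants).
Each unlicensed consonant becomes the onset of a new syllable: /m/ → /mɔ/.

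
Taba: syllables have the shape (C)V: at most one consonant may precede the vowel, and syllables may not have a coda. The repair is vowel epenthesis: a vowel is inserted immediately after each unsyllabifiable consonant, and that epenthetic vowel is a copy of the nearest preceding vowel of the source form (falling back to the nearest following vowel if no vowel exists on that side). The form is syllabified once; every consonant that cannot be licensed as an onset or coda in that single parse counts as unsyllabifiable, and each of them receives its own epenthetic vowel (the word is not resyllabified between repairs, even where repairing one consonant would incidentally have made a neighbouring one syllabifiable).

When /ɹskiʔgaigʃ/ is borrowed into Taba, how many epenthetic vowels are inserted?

5

The unsyllabifiable consonants are /ɹ/, /s/, /ʔ/, /g/, /ʃ/; each receives one epenthetic vowel.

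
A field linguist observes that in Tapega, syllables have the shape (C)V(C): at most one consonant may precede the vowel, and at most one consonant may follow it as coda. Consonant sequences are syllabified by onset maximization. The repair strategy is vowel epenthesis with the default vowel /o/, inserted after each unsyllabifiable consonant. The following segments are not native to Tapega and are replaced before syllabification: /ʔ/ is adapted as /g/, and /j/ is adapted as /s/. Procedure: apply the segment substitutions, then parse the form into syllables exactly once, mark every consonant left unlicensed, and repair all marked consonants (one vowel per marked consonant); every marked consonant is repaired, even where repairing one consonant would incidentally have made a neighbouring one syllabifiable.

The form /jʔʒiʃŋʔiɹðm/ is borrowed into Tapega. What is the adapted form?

Substitution: /j/ → /s/, /ʔ/ → /g/, giving /sgʒiʃŋgiɹðm/.
The consonants /s/, /g/, /ŋ/, /ð/, /m/ cannot be parsed into a legal (C)V(C) syllable (at most one coda consonant is licensed; onsets are limited to one consonant).
Inserting the epenthetic vowel yields /s/ → /so/, /g/ → /go/, /ŋ/ → /ŋo/, /ð/ → /ðo/, /m/ → /mo/.

sogoʒiʃŋogiɹðomo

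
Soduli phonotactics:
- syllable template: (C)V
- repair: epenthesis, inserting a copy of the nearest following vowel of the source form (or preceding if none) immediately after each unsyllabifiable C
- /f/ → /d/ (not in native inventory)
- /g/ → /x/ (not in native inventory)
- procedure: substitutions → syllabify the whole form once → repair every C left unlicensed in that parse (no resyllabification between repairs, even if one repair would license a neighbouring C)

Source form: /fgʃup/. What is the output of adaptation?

Substitution: /f/ → /d/, /g/ → /x/, giving /dxʃup/.
The consonants /d/, /x/, /p/ cannot be parsed into a legal (C)V syllable (no codas are permitted; onsets are limited to one consonant).
Inserting the epenthetic vowel yields /d/ → /du/, /x/ → /xu/, /p/ → /pu/.

duxuʃupu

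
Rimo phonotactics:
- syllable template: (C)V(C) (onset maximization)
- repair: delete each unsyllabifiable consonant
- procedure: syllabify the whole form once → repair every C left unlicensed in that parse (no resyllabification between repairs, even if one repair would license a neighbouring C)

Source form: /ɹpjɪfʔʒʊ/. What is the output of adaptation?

jɪfʒʊ

Syllabifying with onset maximization leaves /ɹ/, /p/, /ʔ/ stranded (at most one coda consonant is licensed; onsets are limited to one consonant).
Each unlicensed consonant is deleted: /ɹ/, /p/, /ʔ/.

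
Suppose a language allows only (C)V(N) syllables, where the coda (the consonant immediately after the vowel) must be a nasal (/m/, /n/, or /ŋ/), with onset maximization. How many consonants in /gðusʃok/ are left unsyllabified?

The consonants /g/, /s/, /k/ cannot be parsed into a legal (C)V(N) syllable (only a nasal (/m/, /n/, or /ŋ/) is licensed in coda position; onsets are limited to one consonant).

3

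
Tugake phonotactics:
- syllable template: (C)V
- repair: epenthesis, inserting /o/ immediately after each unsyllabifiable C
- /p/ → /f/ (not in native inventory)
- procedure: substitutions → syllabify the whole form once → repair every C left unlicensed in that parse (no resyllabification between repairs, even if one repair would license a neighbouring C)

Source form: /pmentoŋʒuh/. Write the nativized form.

fomenotoŋoʒuho

Substitution: /p/ → /f/, giving /fmentoŋʒuh/.
Under (C)V, the unsyllabifiable consonants are /f/, /n/, /ŋ/, /h/ (no codas are permitted; onsets are limited to one consonant).
Epenthesis after each stranded consonant: /f/ → /fo/, /n/ → /no/, /ŋ/ → /ŋo/, /h/ → /ho/.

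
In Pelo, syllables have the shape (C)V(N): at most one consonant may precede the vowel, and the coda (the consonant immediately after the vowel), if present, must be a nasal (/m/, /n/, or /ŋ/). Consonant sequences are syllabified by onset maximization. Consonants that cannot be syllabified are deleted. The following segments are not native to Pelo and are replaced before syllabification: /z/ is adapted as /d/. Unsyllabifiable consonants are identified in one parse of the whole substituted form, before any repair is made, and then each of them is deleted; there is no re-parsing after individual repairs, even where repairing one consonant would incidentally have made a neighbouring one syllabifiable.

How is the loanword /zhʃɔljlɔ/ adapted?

Substitution: /z/ → /d/, giving /dhʃɔljlɔ/.
The consonants /d/, /h/, /l/, /j/ cannot be parsed into a legal (C)V(N) syllable (only a nasal (/m/, /n/, or /ŋ/) is licensed in coda position; onsets are limited to one consonant).
Deleting the stranded consonants removes /d/, /h/, /l/, /j/.

ʃɔlɔ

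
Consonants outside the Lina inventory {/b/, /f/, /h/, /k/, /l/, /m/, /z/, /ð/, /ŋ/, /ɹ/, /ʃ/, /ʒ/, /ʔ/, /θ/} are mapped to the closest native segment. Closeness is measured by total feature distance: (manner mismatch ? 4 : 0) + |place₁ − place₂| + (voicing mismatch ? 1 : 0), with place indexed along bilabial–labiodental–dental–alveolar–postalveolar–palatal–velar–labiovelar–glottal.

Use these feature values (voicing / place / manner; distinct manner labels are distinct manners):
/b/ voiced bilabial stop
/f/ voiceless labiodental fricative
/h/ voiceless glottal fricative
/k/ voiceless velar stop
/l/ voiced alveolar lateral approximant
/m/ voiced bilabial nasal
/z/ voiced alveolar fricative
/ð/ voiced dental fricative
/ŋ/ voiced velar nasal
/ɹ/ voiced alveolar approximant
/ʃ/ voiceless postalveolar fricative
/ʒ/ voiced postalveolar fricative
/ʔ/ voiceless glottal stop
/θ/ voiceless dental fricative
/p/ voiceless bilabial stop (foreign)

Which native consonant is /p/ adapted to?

/b/ is closest: same manner (stop), place distance 0 (bilabial→bilabial), voicing differs (+1); total 1. Next closest is /f/ at distance 5.

b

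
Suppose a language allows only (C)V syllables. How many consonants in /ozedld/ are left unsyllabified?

3

The consonants /d/, /l/, /d/ cannot be parsed into a legal (C)V syllable (no codas are permitted; onsets are limited to one consonant).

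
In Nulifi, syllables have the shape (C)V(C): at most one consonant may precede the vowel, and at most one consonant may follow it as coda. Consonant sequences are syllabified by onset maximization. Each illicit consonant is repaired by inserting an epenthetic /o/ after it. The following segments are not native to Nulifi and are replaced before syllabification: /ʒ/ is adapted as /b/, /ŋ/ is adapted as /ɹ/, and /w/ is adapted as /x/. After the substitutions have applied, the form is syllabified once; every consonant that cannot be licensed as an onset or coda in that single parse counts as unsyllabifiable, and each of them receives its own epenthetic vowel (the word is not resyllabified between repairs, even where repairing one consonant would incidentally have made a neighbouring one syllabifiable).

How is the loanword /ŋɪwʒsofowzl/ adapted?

Substitution: /ŋ/ → /ɹ/, /w/ → /x/, /ʒ/ → /b/, giving /ɹɪxbsofoxzl/.
Syllabifying with onset maximization leaves /b/, /z/, /l/ stranded (at most one coda consonant is licensed; onsets are limited to one consonant).
Each unlicensed consonant becomes the onset of a new syllable: /b/ → /bo/, /z/ → /zo/, /l/ → /lo/.

ɹɪxbosofoxzolo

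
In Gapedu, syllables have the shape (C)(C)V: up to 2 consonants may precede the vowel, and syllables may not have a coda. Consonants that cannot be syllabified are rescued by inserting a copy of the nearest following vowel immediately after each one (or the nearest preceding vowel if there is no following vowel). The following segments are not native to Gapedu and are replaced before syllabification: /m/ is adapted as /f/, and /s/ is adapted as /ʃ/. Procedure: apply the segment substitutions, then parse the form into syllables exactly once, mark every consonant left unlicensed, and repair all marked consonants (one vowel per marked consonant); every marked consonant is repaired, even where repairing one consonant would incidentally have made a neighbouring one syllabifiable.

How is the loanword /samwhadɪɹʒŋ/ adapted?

Substitution: /s/ → /ʃ/, /m/ → /f/, giving /ʃafwhadɪɹʒŋ/.
The consonants /f/, /ɹ/, /ʒ/, /ŋ/ cannot be parsed into a legal (C)(C)V syllable (no codas are permitted; onsets may contain at most 2 consonants).
Epenthesis after each stranded consonant: /f/ → /fa/, /ɹ/ → /ɹɪ/, /ʒ/ → /ʒɪ/, /ŋ/ → /ŋɪ/.

ʃafawhadɪɹɪʒɪŋɪ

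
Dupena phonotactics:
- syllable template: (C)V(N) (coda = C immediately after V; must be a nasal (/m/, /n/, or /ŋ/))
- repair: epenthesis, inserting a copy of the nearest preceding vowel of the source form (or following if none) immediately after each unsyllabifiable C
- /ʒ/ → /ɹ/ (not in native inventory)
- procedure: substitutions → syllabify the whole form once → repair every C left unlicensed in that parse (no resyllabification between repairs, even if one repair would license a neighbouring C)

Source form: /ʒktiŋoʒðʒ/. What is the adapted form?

ɹikitiŋoɹoðoɹo

Substitution: /ʒ/ → /ɹ/, giving /ɹktiŋoɹðɹ/.
Syllabifying with onset maximization leaves /ɹ/, /k/, /ɹ/, /ð/, /ɹ/ stranded (only a nasal (/m/, /n/, or /ŋ/) is licensed in coda position; onsets are limited to one consonant).
Epenthesis after each stranded consonant: /ɹ/ → /ɹi/, /k/ → /ki/, /ɹ/ → /ɹo/, /ð/ → /ðo/, /ɹ/ → /ɹo/.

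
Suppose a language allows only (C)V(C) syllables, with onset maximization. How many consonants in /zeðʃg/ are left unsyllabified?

Syllabifying with onset maximization leaves /ʃ/, /g/ stranded (at most one coda consonant is licensed; onsets are limited to one consonant).

2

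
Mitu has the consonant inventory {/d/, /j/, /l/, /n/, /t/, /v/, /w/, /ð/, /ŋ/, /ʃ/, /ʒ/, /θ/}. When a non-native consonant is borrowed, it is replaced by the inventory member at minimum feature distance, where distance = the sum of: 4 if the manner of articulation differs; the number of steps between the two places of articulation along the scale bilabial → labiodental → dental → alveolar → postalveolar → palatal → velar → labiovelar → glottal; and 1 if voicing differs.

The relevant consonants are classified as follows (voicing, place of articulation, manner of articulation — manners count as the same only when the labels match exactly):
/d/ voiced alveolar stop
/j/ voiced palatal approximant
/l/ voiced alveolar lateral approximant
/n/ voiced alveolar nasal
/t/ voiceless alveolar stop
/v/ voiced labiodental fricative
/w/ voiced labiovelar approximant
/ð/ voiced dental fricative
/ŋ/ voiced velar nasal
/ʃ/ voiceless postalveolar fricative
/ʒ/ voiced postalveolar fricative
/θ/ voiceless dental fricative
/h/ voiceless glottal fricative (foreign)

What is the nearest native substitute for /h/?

/ʃ/ is closest: same manner (fricative), place distance 4 (glottal→postalveolar), same voicing; total 4. Next closest is /ʒ/ at distance 5.

ʃ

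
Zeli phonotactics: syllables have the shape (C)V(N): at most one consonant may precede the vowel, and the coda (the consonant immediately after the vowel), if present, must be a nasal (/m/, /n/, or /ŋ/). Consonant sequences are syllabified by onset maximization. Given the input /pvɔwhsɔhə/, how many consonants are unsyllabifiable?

Syllabifying with onset maximization leaves /p/, /w/, /h/ stranded (only a nasal (/m/, /n/, or /ŋ/) is licensed in coda position; onsets are limited to one consonant).

3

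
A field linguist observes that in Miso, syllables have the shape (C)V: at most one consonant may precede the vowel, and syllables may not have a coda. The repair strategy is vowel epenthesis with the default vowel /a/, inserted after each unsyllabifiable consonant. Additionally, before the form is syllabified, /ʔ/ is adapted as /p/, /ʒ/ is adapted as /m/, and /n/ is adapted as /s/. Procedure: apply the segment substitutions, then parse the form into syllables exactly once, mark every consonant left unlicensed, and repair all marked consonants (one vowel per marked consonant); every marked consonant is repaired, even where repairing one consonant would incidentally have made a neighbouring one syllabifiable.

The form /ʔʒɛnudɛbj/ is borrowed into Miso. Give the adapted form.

pamɛsudɛbaja

Substitution: /ʔ/ → /p/, /ʒ/ → /m/, /n/ → /s/, giving /pmɛsudɛbj/.
The consonants /p/, /b/, /j/ cannot be parsed into a legal (C)V syllable (no codas are permitted; onsets are limited to one consonant).
Inserting the epenthetic vowel yields /p/ → /pa/, /b/ → /ba/, /j/ → /ja/.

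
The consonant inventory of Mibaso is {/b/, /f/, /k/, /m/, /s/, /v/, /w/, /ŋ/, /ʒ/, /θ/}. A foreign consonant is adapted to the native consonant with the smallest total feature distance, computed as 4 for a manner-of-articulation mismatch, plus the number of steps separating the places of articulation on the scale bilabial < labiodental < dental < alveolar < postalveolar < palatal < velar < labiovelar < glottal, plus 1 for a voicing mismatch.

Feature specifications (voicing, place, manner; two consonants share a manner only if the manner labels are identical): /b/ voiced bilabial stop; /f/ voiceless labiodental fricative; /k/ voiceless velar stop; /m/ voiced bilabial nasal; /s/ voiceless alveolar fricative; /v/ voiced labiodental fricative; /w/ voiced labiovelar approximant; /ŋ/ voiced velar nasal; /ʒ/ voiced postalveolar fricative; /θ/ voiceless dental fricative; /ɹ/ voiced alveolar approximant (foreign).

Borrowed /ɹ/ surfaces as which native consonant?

/w/ is closest: same manner (approximant), place distance 4 (alveolar→labiovelar), same voicing; total 4. Next closest is /s/ at distance 5.

w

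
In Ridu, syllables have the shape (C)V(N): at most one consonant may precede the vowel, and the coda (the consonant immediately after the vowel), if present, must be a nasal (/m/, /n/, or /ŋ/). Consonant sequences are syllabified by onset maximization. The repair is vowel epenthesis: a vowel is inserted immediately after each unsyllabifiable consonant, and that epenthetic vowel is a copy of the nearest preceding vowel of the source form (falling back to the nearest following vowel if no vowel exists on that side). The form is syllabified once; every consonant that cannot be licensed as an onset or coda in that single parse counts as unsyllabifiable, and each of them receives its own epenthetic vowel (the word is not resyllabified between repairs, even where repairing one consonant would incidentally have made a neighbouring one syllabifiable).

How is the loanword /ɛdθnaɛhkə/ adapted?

Under (C)V(N), the unsyllabifiable consonants are /d/, /θ/, /h/ (only a nasal (/m/, /n/, or /ŋ/) is licensed in coda position; onsets are limited to one consonant).
Epenthesis after each stranded consonant: /d/ → /dɛ/, /θ/ → /θɛ/, /h/ → /hɛ/.

ɛdɛθɛnaɛhɛkə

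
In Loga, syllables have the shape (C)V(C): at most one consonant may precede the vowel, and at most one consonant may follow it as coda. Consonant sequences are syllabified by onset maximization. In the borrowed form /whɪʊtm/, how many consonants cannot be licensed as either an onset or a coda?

The consonants /w/, /m/ cannot be parsed into a legal (C)V(C) syllable (at most one coda consonant is licensed; onsets are limited to one consonant).

2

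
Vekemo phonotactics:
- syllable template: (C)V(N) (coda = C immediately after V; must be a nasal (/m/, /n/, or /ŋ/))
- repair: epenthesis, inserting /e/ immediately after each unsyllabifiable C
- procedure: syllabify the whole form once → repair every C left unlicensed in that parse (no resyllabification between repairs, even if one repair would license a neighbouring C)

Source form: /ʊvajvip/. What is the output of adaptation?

The consonants /j/, /p/ cannot be parsed into a legal (C)V(N) syllable (only a nasal (/m/, /n/, or /ŋ/) is licensed in coda position; onsets are limited to one consonant).
Each unlicensed consonant becomes the onset of a new syllable: /j/ → /je/, /p/ → /pe/.

ʊvajevipe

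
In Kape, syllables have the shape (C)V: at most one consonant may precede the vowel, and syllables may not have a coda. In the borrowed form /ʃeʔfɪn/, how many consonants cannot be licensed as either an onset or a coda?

2

The consonants /ʔ/, /n/ cannot be parsed into a legal (C)V syllable (no codas are permitted; onsets are limited to one consonant).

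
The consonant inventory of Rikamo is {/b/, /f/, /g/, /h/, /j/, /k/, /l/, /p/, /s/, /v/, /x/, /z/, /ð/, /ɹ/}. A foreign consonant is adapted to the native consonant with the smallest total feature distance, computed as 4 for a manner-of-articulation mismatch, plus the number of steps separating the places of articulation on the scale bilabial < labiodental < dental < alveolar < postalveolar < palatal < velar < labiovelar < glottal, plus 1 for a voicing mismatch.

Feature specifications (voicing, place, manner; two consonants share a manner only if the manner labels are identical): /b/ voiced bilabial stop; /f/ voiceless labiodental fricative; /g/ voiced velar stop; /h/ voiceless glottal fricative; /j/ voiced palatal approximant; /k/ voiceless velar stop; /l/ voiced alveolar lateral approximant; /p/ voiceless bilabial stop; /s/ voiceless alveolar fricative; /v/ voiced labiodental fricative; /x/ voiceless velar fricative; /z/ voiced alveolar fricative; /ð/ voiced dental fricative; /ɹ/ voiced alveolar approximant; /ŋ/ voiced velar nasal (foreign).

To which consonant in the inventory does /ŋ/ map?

g

/g/ is closest: manner differs (nasal→stop, +4), place distance 0 (velar→velar), same voicing; total 4. Next closest is /j/ at distance 5.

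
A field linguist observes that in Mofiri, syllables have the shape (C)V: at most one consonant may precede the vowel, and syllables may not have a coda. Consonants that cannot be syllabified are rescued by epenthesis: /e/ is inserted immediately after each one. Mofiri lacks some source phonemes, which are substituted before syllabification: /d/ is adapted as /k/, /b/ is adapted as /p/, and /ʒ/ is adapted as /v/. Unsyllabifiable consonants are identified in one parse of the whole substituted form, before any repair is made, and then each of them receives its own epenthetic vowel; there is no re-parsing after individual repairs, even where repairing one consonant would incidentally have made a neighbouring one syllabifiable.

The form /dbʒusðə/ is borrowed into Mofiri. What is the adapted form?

Substitution: /d/ → /k/, /b/ → /p/, /ʒ/ → /v/, giving /kpvusðə/.
Under (C)V, the unsyllabifiable consonants are /k/, /p/, /s/ (no codas are permitted; onsets are limited to one consonant).
Each unlicensed consonant becomes the onset of a new syllable: /k/ → /ke/, /p/ → /pe/, /s/ → /se/.

kepevuseðə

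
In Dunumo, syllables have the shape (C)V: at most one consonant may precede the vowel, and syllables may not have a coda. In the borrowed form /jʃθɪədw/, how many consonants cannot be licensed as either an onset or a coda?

4

The consonants /j/, /ʃ/, /d/, /w/ cannot be parsed into a legal (C)V syllable (no codas are permitted; onsets are limited to one consonant).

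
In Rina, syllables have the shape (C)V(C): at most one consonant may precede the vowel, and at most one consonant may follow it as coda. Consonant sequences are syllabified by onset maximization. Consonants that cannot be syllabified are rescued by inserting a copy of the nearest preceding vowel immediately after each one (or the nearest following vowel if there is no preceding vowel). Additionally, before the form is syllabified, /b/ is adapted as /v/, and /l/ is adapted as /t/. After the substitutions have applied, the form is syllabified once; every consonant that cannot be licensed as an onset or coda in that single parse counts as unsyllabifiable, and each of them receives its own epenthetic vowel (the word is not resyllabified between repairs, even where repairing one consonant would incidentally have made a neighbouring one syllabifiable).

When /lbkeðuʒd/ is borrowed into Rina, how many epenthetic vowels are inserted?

After substitution the input is /tvkeðuʒd/.
The unsyllabifiable consonants are /t/, /v/, /d/; each receives one epenthetic vowel.

3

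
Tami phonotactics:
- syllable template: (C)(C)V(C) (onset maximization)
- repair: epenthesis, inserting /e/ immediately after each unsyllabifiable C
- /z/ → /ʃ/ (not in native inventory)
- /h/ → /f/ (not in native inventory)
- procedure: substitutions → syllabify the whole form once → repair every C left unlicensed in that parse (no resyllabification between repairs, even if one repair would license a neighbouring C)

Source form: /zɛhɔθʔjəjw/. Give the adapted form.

Substitution: /z/ → /ʃ/, /h/ → /f/, giving /ʃɛfɔθʔjəjw/.
Syllabifying with onset maximization leaves /w/ stranded (at most one coda consonant is licensed; onsets may contain at most 2 consonants).
Each unlicensed consonant becomes the onset of a new syllable: /w/ → /we/.

ʃɛfɔθʔjəjwe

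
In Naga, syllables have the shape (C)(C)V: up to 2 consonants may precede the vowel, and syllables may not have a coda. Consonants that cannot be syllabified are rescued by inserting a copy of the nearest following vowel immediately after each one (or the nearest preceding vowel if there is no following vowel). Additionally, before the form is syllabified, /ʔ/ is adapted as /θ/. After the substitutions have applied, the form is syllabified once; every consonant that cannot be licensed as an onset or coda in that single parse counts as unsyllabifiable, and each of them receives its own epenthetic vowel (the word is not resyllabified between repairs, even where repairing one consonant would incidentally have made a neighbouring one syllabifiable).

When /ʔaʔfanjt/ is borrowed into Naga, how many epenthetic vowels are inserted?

3

After substitution the input is /θaθfanjt/.
The unsyllabifiable consonants are /n/, /j/, /t/; each receives one epenthetic vowel.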